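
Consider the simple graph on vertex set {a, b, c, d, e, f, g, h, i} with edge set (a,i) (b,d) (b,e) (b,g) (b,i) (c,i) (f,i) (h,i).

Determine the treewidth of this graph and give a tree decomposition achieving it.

Treewidth 1.
One optimal decomposition is:
Bags: B1 = {b, i}  B2 = {a, i}  B3 = {f, i}  B4 = {c, i}  B5 = {b, d}  B6 = {h, i}  B7 = {b, g}  B8 = {b, e}
Tree: B1–B2, B2–B3, B2–B4, B1–B5, B4–B6, B5–B7, B5–B8

The largest bag has 2 vertices, giving width 1; this decomposition certifies tw(G) ≤ 1. Any graph with an edge has treewidth ≥ 1, and G has the edge i–b. Therefore the treewidth is 1.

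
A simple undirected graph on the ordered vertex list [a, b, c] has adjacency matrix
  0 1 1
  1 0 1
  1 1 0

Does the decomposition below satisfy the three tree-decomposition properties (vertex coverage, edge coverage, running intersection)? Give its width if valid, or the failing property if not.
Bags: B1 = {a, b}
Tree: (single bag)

No — vertex c appears in no bag.

A tree decomposition must satisfy three properties: every vertex lies in some bag; for every edge, both endpoints lie together in some bag; and for every vertex, the bags containing it form a connected subtree. Here vertex c appears in no bag, so the decomposition is invalid.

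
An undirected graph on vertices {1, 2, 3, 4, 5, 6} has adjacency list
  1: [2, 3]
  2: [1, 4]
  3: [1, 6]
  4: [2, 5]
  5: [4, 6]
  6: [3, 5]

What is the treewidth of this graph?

A width-2 tree decomposition is:
Bags: B1 = {2, 4, 5}  B2 = {2, 5, 6}  B3 = {2, 3, 6}  B4 = {1, 2, 3}
Tree: B1–B2, B2–B3, B3–B4
The largest bag has 3 vertices, giving width 2; this decomposition certifies tw(G) ≤ 2. Since 2–4–5–6–3–1–2 is a cycle in G, G is not acyclic. Forests are exactly the graphs of treewidth ≤ 1, so tw(G) ≥ 2. Therefore the treewidth is 2.

2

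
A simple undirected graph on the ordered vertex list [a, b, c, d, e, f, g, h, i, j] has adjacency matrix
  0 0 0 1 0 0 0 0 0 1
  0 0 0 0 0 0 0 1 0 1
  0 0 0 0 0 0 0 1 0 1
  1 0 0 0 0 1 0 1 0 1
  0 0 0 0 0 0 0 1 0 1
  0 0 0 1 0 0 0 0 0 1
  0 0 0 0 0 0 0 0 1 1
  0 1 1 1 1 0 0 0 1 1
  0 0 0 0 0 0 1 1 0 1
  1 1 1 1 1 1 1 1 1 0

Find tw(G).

2

A width-2 tree decomposition is:
Bags: B1 = {b, h, j}  B2 = {d, h, j}  B3 = {h, i, j}  B4 = {c, h, j}  B5 = {e, h, j}  B6 = {d, f, j}  B7 = {g, i, j}  B8 = {a, d, j}
Tree: B1–B2, B1–B3, B1–B4, B4–B5, B2–B6, B3–B7, B6–B8
Every bag has size at most 3, so the width is 3 − 1 = 2 and tw(G) ≤ 2. On the other hand G contains the 3-clique {g, i, j}. A clique must lie in a single bag of any decomposition, so no decomposition can have width below 2. Therefore the treewidth is 2.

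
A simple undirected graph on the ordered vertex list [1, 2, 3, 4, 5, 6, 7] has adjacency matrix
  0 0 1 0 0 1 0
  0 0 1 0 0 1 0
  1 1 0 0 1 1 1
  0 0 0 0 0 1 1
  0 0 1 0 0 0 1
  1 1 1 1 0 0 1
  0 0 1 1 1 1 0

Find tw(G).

2

A width-2 tree decomposition is:
Bags: B1 = {2, 3, 6}  B2 = {1, 3, 6}  B3 = {3, 6, 7}  B4 = {4, 6, 7}  B5 = {3, 5, 7}
Tree: B1–B2, B2–B3, B3–B4, B3–B5
Each bag holds 3 vertices, so the decomposition has width 2, which upper-bounds the treewidth. Conversely, {3, 5, 7} is a clique of size 3, and the vertices of any clique must share a bag in every tree decomposition; so some bag has ≥ 3 vertices and tw(G) ≥ 2. The upper and lower bounds meet at 2, so that is the treewidth.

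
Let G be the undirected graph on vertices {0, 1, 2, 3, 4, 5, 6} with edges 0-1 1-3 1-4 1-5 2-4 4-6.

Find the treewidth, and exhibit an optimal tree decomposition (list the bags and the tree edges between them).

Treewidth 1.
One optimal decomposition is:
Bags: B1 = {1, 4}  B2 = {1, 3}  B3 = {4, 6}  B4 = {0, 1}  B5 = {2, 4}  B6 = {1, 5}
Tree: B1–B2, B1–B3, B2–B4, B1–B5, B2–B6

The largest bag has 2 vertices, giving width 1; this decomposition certifies tw(G) ≤ 1. Any graph with an edge has treewidth ≥ 1, and G has the edge 1–4. Therefore the treewidth is 1.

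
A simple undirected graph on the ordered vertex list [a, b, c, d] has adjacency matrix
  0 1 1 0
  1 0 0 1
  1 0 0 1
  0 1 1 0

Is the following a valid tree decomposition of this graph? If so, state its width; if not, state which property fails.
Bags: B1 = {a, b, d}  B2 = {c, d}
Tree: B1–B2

A tree decomposition must satisfy three properties: every vertex lies in some bag; for every edge, both endpoints lie together in some bag; and for every vertex, the bags containing it form a connected subtree. Here edge (a,c) lies in no bag, so the decomposition is invalid.

No — edge (a,c) lies in no bag.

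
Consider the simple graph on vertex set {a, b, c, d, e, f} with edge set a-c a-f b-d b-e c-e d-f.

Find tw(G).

2

A width-2 tree decomposition is:
Bags: B1 = {b, d, e}  B2 = {c, d, e}  B3 = {a, c, d}  B4 = {a, d, f}
Tree: B1–B2, B2–B3, B3–B4
The largest bag has 3 vertices, giving width 2; this decomposition certifies tw(G) ≤ 2. For the lower bound, G contains the cycle d–b–e–c–a–f–d, so G is not a forest; only forests have treewidth ≤ 1, hence tw(G) ≥ 2. Combining the bounds, tw(G) = 2.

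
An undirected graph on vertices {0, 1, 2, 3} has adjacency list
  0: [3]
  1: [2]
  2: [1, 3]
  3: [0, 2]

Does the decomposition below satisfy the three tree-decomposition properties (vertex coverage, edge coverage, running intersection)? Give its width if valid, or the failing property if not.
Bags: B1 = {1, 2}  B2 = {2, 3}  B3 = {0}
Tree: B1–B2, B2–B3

No — edge (3,0) lies in no bag.

A tree decomposition must satisfy three properties: every vertex lies in some bag; for every edge, both endpoints lie together in some bag; and for every vertex, the bags containing it form a connected subtree. Here edge (3,0) lies in no bag, so the decomposition is invalid.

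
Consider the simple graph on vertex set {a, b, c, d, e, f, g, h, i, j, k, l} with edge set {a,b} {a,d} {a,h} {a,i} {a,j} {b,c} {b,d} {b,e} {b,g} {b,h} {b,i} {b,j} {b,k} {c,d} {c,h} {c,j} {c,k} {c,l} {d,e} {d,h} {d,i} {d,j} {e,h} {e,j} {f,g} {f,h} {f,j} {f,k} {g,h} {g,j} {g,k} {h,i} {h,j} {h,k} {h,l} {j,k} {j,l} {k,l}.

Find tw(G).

A width-4 tree decomposition is:
Bags: B1 = {a, b, d, h, j}  B2 = {b, c, d, h, j}  B3 = {a, b, d, h, i}  B4 = {b, c, h, j, k}  B5 = {b, d, e, h, j}  B6 = {b, g, h, j, k}  B7 = {c, h, j, k, l}  B8 = {f, g, h, j, k}
Tree: B1–B2, B1–B3, B2–B4, B2–B5, B4–B6, B4–B7, B6–B8
Every bag has size at most 5, so the width is 5 − 1 = 4 and tw(G) ≤ 4. On the other hand G contains the 5-clique {f, g, h, j, k}. A clique must lie in a single bag of any decomposition, so no decomposition can have width below 4. The upper and lower bounds meet at 4, so that is the treewidth.

4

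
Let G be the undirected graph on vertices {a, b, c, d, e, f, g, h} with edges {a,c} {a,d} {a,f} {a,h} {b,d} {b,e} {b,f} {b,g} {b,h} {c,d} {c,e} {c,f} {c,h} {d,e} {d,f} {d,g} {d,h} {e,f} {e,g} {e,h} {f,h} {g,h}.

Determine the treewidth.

4

A width-4 tree decomposition is:
Bags: B1 = {c, d, e, f, h}  B2 = {b, d, e, f, h}  B3 = {a, c, d, f, h}  B4 = {b, d, e, g, h}
Tree: B1–B2, B1–B3, B2–B4
Every bag has size at most 5, so the width is 5 − 1 = 4 and tw(G) ≤ 4. On the other hand G contains the 5-clique {b, d, e, g, h}. A clique must lie in a single bag of any decomposition, so no decomposition can have width below 4. Hence tw(G) = 4 exactly.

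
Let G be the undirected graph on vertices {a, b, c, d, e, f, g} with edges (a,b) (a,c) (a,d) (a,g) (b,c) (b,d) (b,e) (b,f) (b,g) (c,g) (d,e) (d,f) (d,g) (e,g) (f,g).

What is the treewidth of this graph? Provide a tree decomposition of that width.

Each bag holds 4 vertices, so the decomposition has width 3, which upper-bounds the treewidth. For the lower bound, the 4 vertices {b, d, e, g} are pairwise adjacent, and any tree decomposition puts a clique entirely inside one bag — forcing width ≥ 3. Combining the bounds, tw(G) = 3.

Treewidth 3.
One such decomposition:
Bags: B1 = {a, b, d, g}  B2 = {a, b, c, g}  B3 = {b, d, f, g}  B4 = {b, d, e, g}
Tree: B1–B2, B1–B3, B3–B4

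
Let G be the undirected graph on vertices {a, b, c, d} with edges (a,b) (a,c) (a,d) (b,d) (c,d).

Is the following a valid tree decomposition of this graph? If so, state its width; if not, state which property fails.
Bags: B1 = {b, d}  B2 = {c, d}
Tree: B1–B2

No — vertex a appears in no bag.

A tree decomposition must satisfy three properties: every vertex lies in some bag; for every edge, both endpoints lie together in some bag; and for every vertex, the bags containing it form a connected subtree. Here vertex a appears in no bag, so the decomposition is invalid.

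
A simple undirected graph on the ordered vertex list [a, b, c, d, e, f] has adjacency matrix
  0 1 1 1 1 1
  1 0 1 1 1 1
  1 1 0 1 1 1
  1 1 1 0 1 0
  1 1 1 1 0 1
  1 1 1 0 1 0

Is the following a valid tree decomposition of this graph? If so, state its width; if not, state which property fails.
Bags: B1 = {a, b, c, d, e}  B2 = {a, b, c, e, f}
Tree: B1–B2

Checking the three conditions: (i) the bags cover all of {a, b, c, d, e, f}; (ii) for each edge, some bag contains both endpoints; (iii) the bags containing any fixed vertex form a subtree. All hold, so the decomposition is valid with width 5 − 1 = 4.

Yes; width 4.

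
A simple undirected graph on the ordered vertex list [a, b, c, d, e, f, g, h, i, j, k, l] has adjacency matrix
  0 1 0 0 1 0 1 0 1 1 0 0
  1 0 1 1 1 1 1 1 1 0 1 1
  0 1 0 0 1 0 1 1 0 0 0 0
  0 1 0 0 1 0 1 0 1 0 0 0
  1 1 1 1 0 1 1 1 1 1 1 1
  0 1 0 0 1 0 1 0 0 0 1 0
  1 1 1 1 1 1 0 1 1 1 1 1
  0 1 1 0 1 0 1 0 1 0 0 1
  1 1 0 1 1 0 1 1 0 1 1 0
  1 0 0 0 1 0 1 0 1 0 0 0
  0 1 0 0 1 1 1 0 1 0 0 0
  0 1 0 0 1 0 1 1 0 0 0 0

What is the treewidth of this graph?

A width-4 tree decomposition is:
Bags: B1 = {a, b, e, g, i}  B2 = {b, e, g, i, k}  B3 = {b, e, g, h, i}  B4 = {b, c, e, g, h}  B5 = {b, d, e, g, i}  B6 = {a, e, g, i, j}  B7 = {b, e, f, g, k}  B8 = {b, e, g, h, l}
Tree: B1–B2, B1–B3, B3–B4, B2–B5, B1–B6, B2–B7, B4–B8
Each bag holds 5 vertices, so the decomposition has width 4, which upper-bounds the treewidth. On the other hand G contains the 5-clique {a, e, g, i, j}. A clique must lie in a single bag of any decomposition, so no decomposition can have width below 4. Therefore the treewidth is 4.

4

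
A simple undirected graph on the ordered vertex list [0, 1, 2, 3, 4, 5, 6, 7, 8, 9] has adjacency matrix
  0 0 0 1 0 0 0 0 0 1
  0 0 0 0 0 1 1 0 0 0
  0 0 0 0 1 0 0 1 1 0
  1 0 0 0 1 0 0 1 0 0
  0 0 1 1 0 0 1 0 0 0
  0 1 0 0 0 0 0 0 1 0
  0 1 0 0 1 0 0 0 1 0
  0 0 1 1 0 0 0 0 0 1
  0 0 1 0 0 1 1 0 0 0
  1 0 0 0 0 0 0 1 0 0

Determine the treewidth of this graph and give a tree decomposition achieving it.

Treewidth 2.
Bags: B1 = {1, 5, 8}  B2 = {1, 6, 8}  B3 = {2, 6, 8}  B4 = {2, 4, 6}  B5 = {2, 4, 7}  B6 = {3, 4, 7}  B7 = {3, 7, 9}  B8 = {0, 3, 9}
Tree: B1–B2, B2–B3, B3–B4, B4–B5, B5–B6, B6–B7, B7–B8

Each bag holds 3 vertices, so the decomposition has width 2, which upper-bounds the treewidth. For the lower bound, G contains the cycle 5–1–6–8–5, so G is not a forest; only forests have treewidth ≤ 1, hence tw(G) ≥ 2. The upper and lower bounds meet at 2, so that is the treewidth.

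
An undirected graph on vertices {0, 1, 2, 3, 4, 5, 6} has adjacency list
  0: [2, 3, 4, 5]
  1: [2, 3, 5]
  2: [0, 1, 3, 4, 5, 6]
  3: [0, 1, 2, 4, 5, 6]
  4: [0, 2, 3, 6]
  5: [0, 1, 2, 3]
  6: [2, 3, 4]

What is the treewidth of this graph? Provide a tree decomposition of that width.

Every bag has size at most 4, so the width is 4 − 1 = 3 and tw(G) ≤ 3. For the lower bound, the 4 vertices {0, 2, 3, 4} are pairwise adjacent, and any tree decomposition puts a clique entirely inside one bag — forcing width ≥ 3. The upper and lower bounds meet at 3, so that is the treewidth.

Treewidth 3.
One optimal decomposition is:
Bags: B1 = {0, 2, 3, 4}  B2 = {0, 2, 3, 5}  B3 = {1, 2, 3, 5}  B4 = {2, 3, 4, 6}
Tree: B1–B2, B2–B3, B1–B4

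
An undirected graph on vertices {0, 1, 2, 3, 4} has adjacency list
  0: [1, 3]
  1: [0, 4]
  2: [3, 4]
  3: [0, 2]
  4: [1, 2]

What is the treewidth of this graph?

2

A width-2 tree decomposition is:
Bags: B1 = {0, 1, 4}  B2 = {0, 2, 4}  B3 = {0, 2, 3}
Tree: B1–B2, B2–B3
Every bag has size at most 3, so the width is 3 − 1 = 2 and tw(G) ≤ 2. The edges 0–1–4–2–3–0 form a cycle, so G is not a tree and its treewidth is at least 2. Therefore the treewidth is 2.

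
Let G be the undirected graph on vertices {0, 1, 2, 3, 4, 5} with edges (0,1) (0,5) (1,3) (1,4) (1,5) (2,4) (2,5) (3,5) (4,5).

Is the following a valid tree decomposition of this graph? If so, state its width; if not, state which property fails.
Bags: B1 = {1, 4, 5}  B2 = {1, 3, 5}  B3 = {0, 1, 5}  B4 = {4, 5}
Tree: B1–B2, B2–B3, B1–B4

A tree decomposition must satisfy three properties: every vertex lies in some bag; for every edge, both endpoints lie together in some bag; and for every vertex, the bags containing it form a connected subtree. Here vertex 2 appears in no bag, so the decomposition is invalid.

No — vertex 2 appears in no bag.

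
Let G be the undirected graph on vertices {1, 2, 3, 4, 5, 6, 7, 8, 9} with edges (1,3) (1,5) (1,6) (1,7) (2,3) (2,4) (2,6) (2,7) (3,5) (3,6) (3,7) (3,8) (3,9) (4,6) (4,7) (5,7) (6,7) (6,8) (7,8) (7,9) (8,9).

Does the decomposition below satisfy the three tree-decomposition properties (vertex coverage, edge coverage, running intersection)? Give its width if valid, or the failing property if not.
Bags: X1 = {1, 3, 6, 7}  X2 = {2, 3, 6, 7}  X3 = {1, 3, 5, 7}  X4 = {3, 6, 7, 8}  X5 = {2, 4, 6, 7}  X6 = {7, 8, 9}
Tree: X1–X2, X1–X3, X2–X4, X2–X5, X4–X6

No — edge (3,9) lies in no bag.

A tree decomposition must satisfy three properties: every vertex lies in some bag; for every edge, both endpoints lie together in some bag; and for every vertex, the bags containing it form a connected subtree. Here edge (3,9) lies in no bag, so the decomposition is invalid.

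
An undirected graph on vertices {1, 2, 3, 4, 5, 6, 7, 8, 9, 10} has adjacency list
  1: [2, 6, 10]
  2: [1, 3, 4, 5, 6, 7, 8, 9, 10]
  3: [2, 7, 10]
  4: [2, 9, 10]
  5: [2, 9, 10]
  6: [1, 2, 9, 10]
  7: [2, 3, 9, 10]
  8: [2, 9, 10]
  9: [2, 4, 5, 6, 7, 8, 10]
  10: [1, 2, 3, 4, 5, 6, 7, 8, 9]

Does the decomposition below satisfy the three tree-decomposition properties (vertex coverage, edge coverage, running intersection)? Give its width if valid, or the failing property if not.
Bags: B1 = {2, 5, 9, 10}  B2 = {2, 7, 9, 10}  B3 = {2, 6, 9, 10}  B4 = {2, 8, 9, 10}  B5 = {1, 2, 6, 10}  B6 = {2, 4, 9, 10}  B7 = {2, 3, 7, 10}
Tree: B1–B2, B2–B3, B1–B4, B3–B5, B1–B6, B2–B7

Every vertex of G appears in some bag (union = {1, 2, 3, 4, 5, 6, 7, 8, 9, 10}); every edge is covered by a bag; and for each vertex v the set of bags containing v is connected in the bag tree. The decomposition is therefore valid. The largest bag has 4 vertices, so the width is 3.

Yes; width 3.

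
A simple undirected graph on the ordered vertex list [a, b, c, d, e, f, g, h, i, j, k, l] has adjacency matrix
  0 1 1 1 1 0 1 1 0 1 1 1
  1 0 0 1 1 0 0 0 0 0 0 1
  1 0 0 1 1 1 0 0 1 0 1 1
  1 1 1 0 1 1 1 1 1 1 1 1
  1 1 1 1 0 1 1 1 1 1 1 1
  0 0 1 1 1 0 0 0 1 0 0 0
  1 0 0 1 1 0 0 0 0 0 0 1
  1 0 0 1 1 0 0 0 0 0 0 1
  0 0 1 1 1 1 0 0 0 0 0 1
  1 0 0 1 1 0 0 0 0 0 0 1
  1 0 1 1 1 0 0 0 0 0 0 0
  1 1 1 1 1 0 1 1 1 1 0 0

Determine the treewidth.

4

A width-4 tree decomposition is:
Bags: B1 = {a, c, d, e, l}  B2 = {a, d, e, j, l}  B3 = {a, d, e, h, l}  B4 = {a, c, d, e, k}  B5 = {a, b, d, e, l}  B6 = {a, d, e, g, l}  B7 = {c, d, e, i, l}  B8 = {c, d, e, f, i}
Tree: B1–B2, B2–B3, B1–B4, B3–B5, B2–B6, B1–B7, B7–B8
Every bag has size at most 5, so the width is 5 − 1 = 4 and tw(G) ≤ 4. On the other hand G contains the 5-clique {a, d, e, g, l}. A clique must lie in a single bag of any decomposition, so no decomposition can have width below 4. Combining the bounds, tw(G) = 4.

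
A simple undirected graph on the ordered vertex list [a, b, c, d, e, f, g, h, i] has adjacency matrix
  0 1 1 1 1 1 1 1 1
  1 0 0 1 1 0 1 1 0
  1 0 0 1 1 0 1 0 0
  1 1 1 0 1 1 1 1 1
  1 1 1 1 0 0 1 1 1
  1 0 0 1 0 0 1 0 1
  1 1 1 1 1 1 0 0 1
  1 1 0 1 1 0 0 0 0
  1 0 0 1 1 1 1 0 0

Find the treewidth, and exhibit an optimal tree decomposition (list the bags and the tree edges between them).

The largest bag has 5 vertices, giving width 4; this decomposition certifies tw(G) ≤ 4. On the other hand G contains the 5-clique {a, c, d, e, g}. A clique must lie in a single bag of any decomposition, so no decomposition can have width below 4. Combining the bounds, tw(G) = 4.

Treewidth 4.
One such decomposition:
Bags: B1 = {a, c, d, e, g}  B2 = {a, d, e, g, i}  B3 = {a, d, f, g, i}  B4 = {a, b, d, e, g}  B5 = {a, b, d, e, h}
Tree: B1–B2, B2–B3, B1–B4, B4–B5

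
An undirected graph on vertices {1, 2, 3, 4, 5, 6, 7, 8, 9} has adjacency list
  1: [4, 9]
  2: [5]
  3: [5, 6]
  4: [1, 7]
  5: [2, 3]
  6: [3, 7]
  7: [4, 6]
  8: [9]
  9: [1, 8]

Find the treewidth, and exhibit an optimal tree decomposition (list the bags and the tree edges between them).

Each bag holds 2 vertices, so the decomposition has width 1, which upper-bounds the treewidth. G has an edge, so its treewidth is at least 1. The upper and lower bounds meet at 1, so that is the treewidth.

Treewidth 1.
One such decomposition:
Bags: B1 = {8, 9}  B2 = {1, 9}  B3 = {1, 4}  B4 = {4, 7}  B5 = {6, 7}  B6 = {3, 6}  B7 = {3, 5}  B8 = {2, 5}
Tree: B1–B2, B2–B3, B3–B4, B4–B5, B5–B6, B6–B7, B7–B8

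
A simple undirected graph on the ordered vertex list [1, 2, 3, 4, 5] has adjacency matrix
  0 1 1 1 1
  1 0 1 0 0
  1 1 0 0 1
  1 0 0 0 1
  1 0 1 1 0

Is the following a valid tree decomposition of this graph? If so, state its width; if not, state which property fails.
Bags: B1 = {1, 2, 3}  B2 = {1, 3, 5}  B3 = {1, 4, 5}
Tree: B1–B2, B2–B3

Yes; width 2.

Vertex coverage: the bags together contain {1, 2, 3, 4, 5}, the full vertex set. Edge coverage: each edge of G has both endpoints in at least one bag. Running intersection: for every vertex, the bags containing it form a connected subtree. All three properties hold, so this is a valid tree decomposition of width max|bag| − 1 = 2, and hence tw(G) ≤ 2.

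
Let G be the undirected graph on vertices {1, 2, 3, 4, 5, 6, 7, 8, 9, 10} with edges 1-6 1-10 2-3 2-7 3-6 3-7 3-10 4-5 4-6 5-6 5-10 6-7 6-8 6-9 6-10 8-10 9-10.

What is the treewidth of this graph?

A width-2 tree decomposition is:
Bags: B1 = {3, 6, 10}  B2 = {5, 6, 10}  B3 = {1, 6, 10}  B4 = {3, 6, 7}  B5 = {6, 9, 10}  B6 = {6, 8, 10}  B7 = {4, 5, 6}  B8 = {2, 3, 7}
Tree: B1–B2, B2–B3, B1–B4, B2–B5, B2–B6, B2–B7, B4–B8
Each bag holds 3 vertices, so the decomposition has width 2, which upper-bounds the treewidth. Conversely, {2, 3, 7} is a clique of size 3, and the vertices of any clique must share a bag in every tree decomposition; so some bag has ≥ 3 vertices and tw(G) ≥ 2. Therefore the treewidth is 2.

2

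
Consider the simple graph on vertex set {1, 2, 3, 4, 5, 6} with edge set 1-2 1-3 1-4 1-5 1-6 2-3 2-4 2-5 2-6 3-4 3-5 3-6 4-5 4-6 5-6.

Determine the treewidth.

5

A width-5 tree decomposition is:
Bags: B1 = {1, 2, 3, 4, 5, 6}
Tree: (single bag)
With just one bag of size 6, the width is 6 − 1 = 5, so tw(G) ≤ 5. Conversely, {1, 2, 3, 4, 5, 6} is a clique of size 6, and the vertices of any clique must share a bag in every tree decomposition; so some bag has ≥ 6 vertices and tw(G) ≥ 5. Hence tw(G) = 5 exactly.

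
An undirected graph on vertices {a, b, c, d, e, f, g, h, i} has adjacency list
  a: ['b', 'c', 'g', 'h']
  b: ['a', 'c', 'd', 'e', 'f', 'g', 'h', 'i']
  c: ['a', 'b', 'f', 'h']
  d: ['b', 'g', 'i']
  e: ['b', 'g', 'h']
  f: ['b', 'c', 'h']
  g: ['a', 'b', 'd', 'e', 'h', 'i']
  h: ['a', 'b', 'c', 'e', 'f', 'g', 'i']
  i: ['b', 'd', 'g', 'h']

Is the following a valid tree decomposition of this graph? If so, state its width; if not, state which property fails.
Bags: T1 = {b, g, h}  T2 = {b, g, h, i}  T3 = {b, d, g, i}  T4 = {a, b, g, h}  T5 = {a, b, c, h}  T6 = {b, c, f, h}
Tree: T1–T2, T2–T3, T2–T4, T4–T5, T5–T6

No — vertex e appears in no bag.

A tree decomposition must satisfy three properties: every vertex lies in some bag; for every edge, both endpoints lie together in some bag; and for every vertex, the bags containing it form a connected subtree. Here vertex e appears in no bag, so the decomposition is invalid.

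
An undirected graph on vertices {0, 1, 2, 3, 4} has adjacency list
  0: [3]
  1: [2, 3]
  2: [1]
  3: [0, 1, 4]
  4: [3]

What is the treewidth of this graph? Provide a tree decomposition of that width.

The largest bag has 2 vertices, giving width 1; this decomposition certifies tw(G) ≤ 1. Since G has at least one edge (e.g. 3–4), it is not an edgeless graph, so tw(G) ≥ 1. Hence tw(G) = 1 exactly.

Treewidth 1.
Bags: B1 = {3, 4}  B2 = {1, 3}  B3 = {1, 2}  B4 = {0, 3}
Tree: B1–B2, B2–B3, B2–B4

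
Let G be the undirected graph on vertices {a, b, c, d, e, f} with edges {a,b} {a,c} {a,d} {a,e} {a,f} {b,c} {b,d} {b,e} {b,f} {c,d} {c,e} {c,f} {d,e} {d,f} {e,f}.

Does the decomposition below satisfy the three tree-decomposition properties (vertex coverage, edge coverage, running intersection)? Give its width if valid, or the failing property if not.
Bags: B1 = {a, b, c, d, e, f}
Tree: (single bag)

Yes; width 5.

Every vertex of G appears in some bag (union = {a, b, c, d, e, f}); every edge is covered by a bag; and for each vertex v the set of bags containing v is connected in the bag tree. The decomposition is therefore valid. The largest bag has 6 vertices, so the width is 5.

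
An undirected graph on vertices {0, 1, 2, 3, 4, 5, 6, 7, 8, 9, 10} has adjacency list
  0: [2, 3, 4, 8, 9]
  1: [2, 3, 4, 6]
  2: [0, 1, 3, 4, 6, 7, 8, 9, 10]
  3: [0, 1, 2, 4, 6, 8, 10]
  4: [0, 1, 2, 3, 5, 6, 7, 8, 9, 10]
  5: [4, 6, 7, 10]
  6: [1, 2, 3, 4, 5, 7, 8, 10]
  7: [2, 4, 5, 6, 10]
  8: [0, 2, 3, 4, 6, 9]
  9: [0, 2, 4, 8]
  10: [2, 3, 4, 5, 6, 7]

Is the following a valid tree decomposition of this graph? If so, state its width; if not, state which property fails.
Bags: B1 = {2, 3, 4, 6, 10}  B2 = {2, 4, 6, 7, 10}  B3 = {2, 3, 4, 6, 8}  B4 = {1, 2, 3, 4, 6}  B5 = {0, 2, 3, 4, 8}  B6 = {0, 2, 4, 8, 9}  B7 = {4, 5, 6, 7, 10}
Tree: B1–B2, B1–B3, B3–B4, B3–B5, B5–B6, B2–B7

Yes; width 4.

Every vertex of G appears in some bag (union = {0, 1, 2, 3, 4, 5, 6, 7, 8, 9, 10}); every edge is covered by a bag; and for each vertex v the set of bags containing v is connected in the bag tree. The decomposition is therefore valid. The largest bag has 5 vertices, so the width is 4.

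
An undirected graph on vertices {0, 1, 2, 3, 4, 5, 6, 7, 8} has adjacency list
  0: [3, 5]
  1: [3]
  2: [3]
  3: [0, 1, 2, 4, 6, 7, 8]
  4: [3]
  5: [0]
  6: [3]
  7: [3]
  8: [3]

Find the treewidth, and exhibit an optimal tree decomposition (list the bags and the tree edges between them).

Each bag holds 2 vertices, so the decomposition has width 1, which upper-bounds the treewidth. Any graph with an edge has treewidth ≥ 1, and G has the edge 0–3. The upper and lower bounds meet at 1, so that is the treewidth.

Treewidth 1.
One such decomposition:
Bags: B1 = {0, 3}  B2 = {2, 3}  B3 = {1, 3}  B4 = {3, 8}  B5 = {0, 5}  B6 = {3, 7}  B7 = {3, 4}  B8 = {3, 6}
Tree: B1–B2, B1–B3, B1–B4, B1–B5, B3–B6, B2–B7, B1–B8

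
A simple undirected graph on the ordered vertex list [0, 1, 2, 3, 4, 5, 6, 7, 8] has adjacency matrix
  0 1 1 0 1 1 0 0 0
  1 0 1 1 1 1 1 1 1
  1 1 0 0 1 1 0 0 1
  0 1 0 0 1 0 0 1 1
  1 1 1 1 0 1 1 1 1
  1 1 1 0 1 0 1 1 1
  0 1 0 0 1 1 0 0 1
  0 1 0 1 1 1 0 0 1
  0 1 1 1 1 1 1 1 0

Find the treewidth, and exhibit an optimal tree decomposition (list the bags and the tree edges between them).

Treewidth 4.
One optimal decomposition is:
Bags: B1 = {1, 2, 4, 5, 8}  B2 = {1, 4, 5, 7, 8}  B3 = {0, 1, 2, 4, 5}  B4 = {1, 4, 5, 6, 8}  B5 = {1, 3, 4, 7, 8}
Tree: B1–B2, B1–B3, B2–B4, B2–B5

The largest bag has 5 vertices, giving width 4; this decomposition certifies tw(G) ≤ 4. On the other hand G contains the 5-clique {1, 3, 4, 7, 8}. A clique must lie in a single bag of any decomposition, so no decomposition can have width below 4. Therefore the treewidth is 4.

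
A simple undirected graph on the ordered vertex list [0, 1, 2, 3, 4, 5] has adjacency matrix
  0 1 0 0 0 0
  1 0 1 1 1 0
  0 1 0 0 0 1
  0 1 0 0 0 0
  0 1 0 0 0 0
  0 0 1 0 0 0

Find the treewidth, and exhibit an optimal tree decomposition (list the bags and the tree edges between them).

Each bag holds 2 vertices, so the decomposition has width 1, which upper-bounds the treewidth. G has an edge, so its treewidth is at least 1. Combining the bounds, tw(G) = 1.

Treewidth 1.
One optimal decomposition is:
Bags: B1 = {1, 4}  B2 = {1, 2}  B3 = {1, 3}  B4 = {0, 1}  B5 = {2, 5}
Tree: B1–B2, B2–B3, B2–B4, B2–B5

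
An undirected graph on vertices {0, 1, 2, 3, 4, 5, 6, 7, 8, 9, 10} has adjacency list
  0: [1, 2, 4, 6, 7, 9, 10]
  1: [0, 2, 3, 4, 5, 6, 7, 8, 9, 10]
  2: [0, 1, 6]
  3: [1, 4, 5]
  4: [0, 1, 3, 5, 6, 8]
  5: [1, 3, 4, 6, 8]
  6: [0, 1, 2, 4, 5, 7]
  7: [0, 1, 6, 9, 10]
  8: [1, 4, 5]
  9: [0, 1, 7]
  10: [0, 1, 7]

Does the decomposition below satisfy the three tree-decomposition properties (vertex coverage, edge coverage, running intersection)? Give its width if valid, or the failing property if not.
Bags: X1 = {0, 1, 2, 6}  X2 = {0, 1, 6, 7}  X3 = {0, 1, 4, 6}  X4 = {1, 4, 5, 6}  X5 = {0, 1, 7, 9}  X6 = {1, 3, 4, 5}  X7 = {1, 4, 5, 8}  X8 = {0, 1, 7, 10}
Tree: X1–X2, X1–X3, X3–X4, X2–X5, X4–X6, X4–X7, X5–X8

Yes; width 3.

Vertex coverage: the bags together contain {0, 1, 2, 3, 4, 5, 6, 7, 8, 9, 10}, the full vertex set. Edge coverage: each edge of G has both endpoints in at least one bag. Running intersection: for every vertex, the bags containing it form a connected subtree. All three properties hold, so this is a valid tree decomposition of width max|bag| − 1 = 3, and hence tw(G) ≤ 3.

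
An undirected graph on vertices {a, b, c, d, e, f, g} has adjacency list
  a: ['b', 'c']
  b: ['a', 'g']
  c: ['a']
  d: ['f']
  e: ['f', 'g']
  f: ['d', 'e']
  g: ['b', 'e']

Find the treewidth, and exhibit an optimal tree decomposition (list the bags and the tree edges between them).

Every bag has size at most 2, so the width is 2 − 1 = 1 and tw(G) ≤ 1. Any graph with an edge has treewidth ≥ 1, and G has the edge c–a. Therefore the treewidth is 1.

Treewidth 1.
One optimal decomposition is:
Bags: B1 = {a, c}  B2 = {a, b}  B3 = {b, g}  B4 = {e, g}  B5 = {e, f}  B6 = {d, f}
Tree: B1–B2, B2–B3, B3–B4, B4–B5, B5–B6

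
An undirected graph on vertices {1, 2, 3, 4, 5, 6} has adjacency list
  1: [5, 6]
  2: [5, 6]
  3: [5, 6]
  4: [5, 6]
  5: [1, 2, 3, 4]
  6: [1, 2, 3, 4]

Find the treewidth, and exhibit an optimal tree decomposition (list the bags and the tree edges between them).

Treewidth 2.
Bags: B1 = {3, 5, 6}  B2 = {4, 5, 6}  B3 = {2, 5, 6}  B4 = {1, 5, 6}
Tree: B1–B2, B2–B3, B3–B4

Each bag holds 3 vertices, so the decomposition has width 2, which upper-bounds the treewidth. Since 6–3–5–4–6 is a cycle in G, G is not acyclic. Forests are exactly the graphs of treewidth ≤ 1, so tw(G) ≥ 2. The upper and lower bounds meet at 2, so that is the treewidth.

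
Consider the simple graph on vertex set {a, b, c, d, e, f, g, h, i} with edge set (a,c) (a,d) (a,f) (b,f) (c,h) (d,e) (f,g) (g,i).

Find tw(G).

1

A width-1 tree decomposition is:
Bags: B1 = {a, f}  B2 = {f, g}  B3 = {g, i}  B4 = {a, c}  B5 = {c, h}  B6 = {a, d}  B7 = {d, e}  B8 = {b, f}
Tree: B1–B2, B2–B3, B1–B4, B4–B5, B4–B6, B6–B7, B2–B8
The largest bag has 2 vertices, giving width 1; this decomposition certifies tw(G) ≤ 1. Any graph with an edge has treewidth ≥ 1, and G has the edge a–f. Hence tw(G) = 1 exactly.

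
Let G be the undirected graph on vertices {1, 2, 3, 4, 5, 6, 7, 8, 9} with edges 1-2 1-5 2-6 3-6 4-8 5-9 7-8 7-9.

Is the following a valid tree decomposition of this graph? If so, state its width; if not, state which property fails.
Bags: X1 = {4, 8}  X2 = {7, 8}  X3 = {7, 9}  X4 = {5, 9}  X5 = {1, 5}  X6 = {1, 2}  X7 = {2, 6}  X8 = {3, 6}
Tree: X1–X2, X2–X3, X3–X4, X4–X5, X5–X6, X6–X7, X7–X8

Yes; width 1.

Every vertex of G appears in some bag (union = {1, 2, 3, 4, 5, 6, 7, 8, 9}); every edge is covered by a bag; and for each vertex v the set of bags containing v is connected in the bag tree. The decomposition is therefore valid. The largest bag has 2 vertices, so the width is 1.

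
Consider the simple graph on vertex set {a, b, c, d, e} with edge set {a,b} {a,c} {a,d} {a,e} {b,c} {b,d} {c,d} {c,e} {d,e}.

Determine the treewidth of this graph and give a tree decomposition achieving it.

The largest bag has 4 vertices, giving width 3; this decomposition certifies tw(G) ≤ 3. For the lower bound, the 4 vertices {a, c, d, e} are pairwise adjacent, and any tree decomposition puts a clique entirely inside one bag — forcing width ≥ 3. Combining the bounds, tw(G) = 3.

Treewidth 3.
One optimal decomposition is:
Bags: B1 = {a, c, d, e}  B2 = {a, b, c, d}
Tree: B1–B2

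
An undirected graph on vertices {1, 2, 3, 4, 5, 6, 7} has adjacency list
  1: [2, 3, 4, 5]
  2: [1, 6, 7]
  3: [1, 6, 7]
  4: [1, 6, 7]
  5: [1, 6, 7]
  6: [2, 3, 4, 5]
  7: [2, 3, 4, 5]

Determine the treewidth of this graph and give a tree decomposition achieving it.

The largest bag has 4 vertices, giving width 3; this decomposition certifies tw(G) ≤ 3. For the lower bound: the 4 vertex sets {1,2}, {3,7}, {6}, {4} are disjoint, each induces a connected subgraph, and every pair is joined by at least one edge of G. Contracting each set to a single vertex therefore yields K_{4} as a minor, and since treewidth is minor-monotone, tw(G) ≥ tw(K_{4}) = 3. The upper and lower bounds meet at 3, so that is the treewidth.

Treewidth 3.
One such decomposition:
Bags: B1 = {1, 2, 6, 7}  B2 = {1, 3, 6, 7}  B3 = {1, 4, 6, 7}  B4 = {1, 5, 6, 7}
Tree: B1–B2, B2–B3, B3–B4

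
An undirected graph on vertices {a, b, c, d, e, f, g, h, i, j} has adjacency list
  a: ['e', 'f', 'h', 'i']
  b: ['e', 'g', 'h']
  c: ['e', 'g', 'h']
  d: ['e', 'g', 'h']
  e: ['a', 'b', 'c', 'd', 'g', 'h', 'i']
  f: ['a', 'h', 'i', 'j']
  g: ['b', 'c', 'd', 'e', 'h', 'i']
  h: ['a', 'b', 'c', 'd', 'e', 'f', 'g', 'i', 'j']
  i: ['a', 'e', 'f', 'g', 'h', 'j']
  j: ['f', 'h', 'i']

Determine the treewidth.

A width-3 tree decomposition is:
Bags: B1 = {c, e, g, h}  B2 = {e, g, h, i}  B3 = {a, e, h, i}  B4 = {a, f, h, i}  B5 = {f, h, i, j}  B6 = {d, e, g, h}  B7 = {b, e, g, h}
Tree: B1–B2, B2–B3, B3–B4, B4–B5, B1–B6, B6–B7
Every bag has size at most 4, so the width is 4 − 1 = 3 and tw(G) ≤ 3. Conversely, {f, h, i, j} is a clique of size 4, and the vertices of any clique must share a bag in every tree decomposition; so some bag has ≥ 4 vertices and tw(G) ≥ 3. Combining the bounds, tw(G) = 3.

3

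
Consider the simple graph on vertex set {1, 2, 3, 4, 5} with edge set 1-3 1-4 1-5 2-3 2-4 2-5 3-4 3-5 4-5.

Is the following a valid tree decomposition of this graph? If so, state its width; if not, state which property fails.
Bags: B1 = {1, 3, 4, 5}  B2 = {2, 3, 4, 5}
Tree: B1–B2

Every vertex of G appears in some bag (union = {1, 2, 3, 4, 5}); every edge is covered by a bag; and for each vertex v the set of bags containing v is connected in the bag tree. The decomposition is therefore valid. The largest bag has 4 vertices, so the width is 3.

Yes; width 3.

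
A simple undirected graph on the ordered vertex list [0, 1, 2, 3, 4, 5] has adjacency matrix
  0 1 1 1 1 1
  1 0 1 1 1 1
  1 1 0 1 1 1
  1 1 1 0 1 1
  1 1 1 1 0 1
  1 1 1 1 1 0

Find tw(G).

A width-5 tree decomposition is:
Bags: B1 = {0, 1, 2, 3, 4, 5}
Tree: (single bag)
A single bag containing all 6 vertices is trivially a valid decomposition of width 5. Conversely, {0, 1, 2, 3, 4, 5} is a clique of size 6, and the vertices of any clique must share a bag in every tree decomposition; so some bag has ≥ 6 vertices and tw(G) ≥ 5. The upper and lower bounds meet at 5, so that is the treewidth.

5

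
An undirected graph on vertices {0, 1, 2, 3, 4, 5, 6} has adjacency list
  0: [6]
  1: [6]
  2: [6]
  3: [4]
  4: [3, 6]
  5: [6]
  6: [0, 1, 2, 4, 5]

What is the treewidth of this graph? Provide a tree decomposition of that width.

Treewidth 1.
One optimal decomposition is:
Bags: B1 = {0, 6}  B2 = {2, 6}  B3 = {4, 6}  B4 = {1, 6}  B5 = {3, 4}  B6 = {5, 6}
Tree: B1–B2, B2–B3, B1–B4, B3–B5, B3–B6

Every bag has size at most 2, so the width is 2 − 1 = 1 and tw(G) ≤ 1. Any graph with an edge has treewidth ≥ 1, and G has the edge 0–6. Hence tw(G) = 1 exactly.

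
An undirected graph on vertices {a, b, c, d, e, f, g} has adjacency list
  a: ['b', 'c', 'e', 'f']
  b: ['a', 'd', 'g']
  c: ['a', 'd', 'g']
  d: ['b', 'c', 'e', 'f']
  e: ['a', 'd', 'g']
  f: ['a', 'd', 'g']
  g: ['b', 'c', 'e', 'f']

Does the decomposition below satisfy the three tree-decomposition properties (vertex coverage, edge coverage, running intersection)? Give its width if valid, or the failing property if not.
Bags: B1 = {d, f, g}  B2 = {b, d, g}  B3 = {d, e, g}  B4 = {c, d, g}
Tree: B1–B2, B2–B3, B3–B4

A tree decomposition must satisfy three properties: every vertex lies in some bag; for every edge, both endpoints lie together in some bag; and for every vertex, the bags containing it form a connected subtree. Here vertex a appears in no bag, so the decomposition is invalid.

No — vertex a appears in no bag.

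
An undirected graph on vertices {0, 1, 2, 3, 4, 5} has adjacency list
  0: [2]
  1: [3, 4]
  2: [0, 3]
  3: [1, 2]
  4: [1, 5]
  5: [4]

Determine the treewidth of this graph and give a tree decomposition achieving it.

The largest bag has 2 vertices, giving width 1; this decomposition certifies tw(G) ≤ 1. Any graph with an edge has treewidth ≥ 1, and G has the edge 5–4. Combining the bounds, tw(G) = 1.

Treewidth 1.
Bags: B1 = {4, 5}  B2 = {1, 4}  B3 = {1, 3}  B4 = {2, 3}  B5 = {0, 2}
Tree: B1–B2, B2–B3, B3–B4, B4–B5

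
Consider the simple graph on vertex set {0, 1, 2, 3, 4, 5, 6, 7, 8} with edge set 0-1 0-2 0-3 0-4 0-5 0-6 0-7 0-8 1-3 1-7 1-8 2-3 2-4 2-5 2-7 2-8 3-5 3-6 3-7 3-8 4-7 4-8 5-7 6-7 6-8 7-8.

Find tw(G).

A width-4 tree decomposition is:
Bags: B1 = {0, 3, 6, 7, 8}  B2 = {0, 2, 3, 7, 8}  B3 = {0, 2, 3, 5, 7}  B4 = {0, 1, 3, 7, 8}  B5 = {0, 2, 4, 7, 8}
Tree: B1–B2, B2–B3, B2–B4, B2–B5
Each bag holds 5 vertices, so the decomposition has width 4, which upper-bounds the treewidth. For the lower bound, the 5 vertices {0, 1, 3, 7, 8} are pairwise adjacent, and any tree decomposition puts a clique entirely inside one bag — forcing width ≥ 4. Hence tw(G) = 4 exactly.

4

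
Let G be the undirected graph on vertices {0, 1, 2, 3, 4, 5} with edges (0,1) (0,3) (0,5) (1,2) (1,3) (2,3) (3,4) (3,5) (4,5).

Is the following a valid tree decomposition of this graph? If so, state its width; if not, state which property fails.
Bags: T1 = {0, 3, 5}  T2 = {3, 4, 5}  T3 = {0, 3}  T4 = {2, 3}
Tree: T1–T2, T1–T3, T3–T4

A tree decomposition must satisfy three properties: every vertex lies in some bag; for every edge, both endpoints lie together in some bag; and for every vertex, the bags containing it form a connected subtree. Here vertex 1 appears in no bag, so the decomposition is invalid.

No — vertex 1 appears in no bag.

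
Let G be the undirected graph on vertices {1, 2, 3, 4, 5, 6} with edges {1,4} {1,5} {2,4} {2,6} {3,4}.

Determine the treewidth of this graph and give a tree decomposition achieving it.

Each bag holds 2 vertices, so the decomposition has width 1, which upper-bounds the treewidth. Since G has at least one edge (e.g. 4–2), it is not an edgeless graph, so tw(G) ≥ 1. Hence tw(G) = 1 exactly.

Treewidth 1.
Bags: B1 = {2, 4}  B2 = {1, 4}  B3 = {2, 6}  B4 = {3, 4}  B5 = {1, 5}
Tree: B1–B2, B1–B3, B1–B4, B2–B5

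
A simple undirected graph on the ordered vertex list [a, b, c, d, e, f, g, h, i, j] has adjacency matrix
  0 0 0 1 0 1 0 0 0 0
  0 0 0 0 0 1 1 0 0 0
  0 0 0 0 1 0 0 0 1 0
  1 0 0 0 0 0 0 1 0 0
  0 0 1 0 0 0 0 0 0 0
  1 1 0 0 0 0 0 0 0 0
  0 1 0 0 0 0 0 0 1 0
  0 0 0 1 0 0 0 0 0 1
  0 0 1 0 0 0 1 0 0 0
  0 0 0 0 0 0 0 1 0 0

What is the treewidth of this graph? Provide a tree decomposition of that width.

The largest bag has 2 vertices, giving width 1; this decomposition certifies tw(G) ≤ 1. Since G has at least one edge (e.g. j–h), it is not an edgeless graph, so tw(G) ≥ 1. Therefore the treewidth is 1.

Treewidth 1.
Bags: B1 = {h, j}  B2 = {d, h}  B3 = {a, d}  B4 = {a, f}  B5 = {b, f}  B6 = {b, g}  B7 = {g, i}  B8 = {c, i}  B9 = {c, e}
Tree: B1–B2, B2–B3, B3–B4, B4–B5, B5–B6, B6–B7, B7–B8, B8–B9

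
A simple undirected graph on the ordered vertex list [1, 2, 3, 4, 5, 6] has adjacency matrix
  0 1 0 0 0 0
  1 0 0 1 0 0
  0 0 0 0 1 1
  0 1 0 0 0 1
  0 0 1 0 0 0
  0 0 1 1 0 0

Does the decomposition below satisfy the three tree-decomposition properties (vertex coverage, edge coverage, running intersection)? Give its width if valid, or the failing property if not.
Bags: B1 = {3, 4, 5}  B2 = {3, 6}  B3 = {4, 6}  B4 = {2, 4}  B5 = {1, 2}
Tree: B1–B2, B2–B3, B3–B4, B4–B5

A tree decomposition must satisfy three properties: every vertex lies in some bag; for every edge, both endpoints lie together in some bag; and for every vertex, the bags containing it form a connected subtree. Here bags containing vertex 4 are not connected in the tree, so the decomposition is invalid.

No — bags containing vertex 4 are not connected in the tree.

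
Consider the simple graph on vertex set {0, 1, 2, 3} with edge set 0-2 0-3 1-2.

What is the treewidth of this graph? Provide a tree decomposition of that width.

Treewidth 1.
One optimal decomposition is:
Bags: B1 = {1, 2}  B2 = {0, 2}  B3 = {0, 3}
Tree: B1–B2, B2–B3

Every bag has size at most 2, so the width is 2 − 1 = 1 and tw(G) ≤ 1. G has an edge, so its treewidth is at least 1. Hence tw(G) = 1 exactly.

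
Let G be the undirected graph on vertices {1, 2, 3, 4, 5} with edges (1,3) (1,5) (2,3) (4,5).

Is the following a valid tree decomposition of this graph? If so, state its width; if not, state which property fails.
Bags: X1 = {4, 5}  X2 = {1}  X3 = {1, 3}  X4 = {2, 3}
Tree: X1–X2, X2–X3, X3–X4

No — edge (5,1) lies in no bag.

A tree decomposition must satisfy three properties: every vertex lies in some bag; for every edge, both endpoints lie together in some bag; and for every vertex, the bags containing it form a connected subtree. Here edge (5,1) lies in no bag, so the decomposition is invalid.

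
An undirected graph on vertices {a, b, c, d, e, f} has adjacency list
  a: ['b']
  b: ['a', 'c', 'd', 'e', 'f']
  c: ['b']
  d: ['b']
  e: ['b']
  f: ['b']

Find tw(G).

A width-1 tree decomposition is:
Bags: B1 = {b, d}  B2 = {b, e}  B3 = {a, b}  B4 = {b, f}  B5 = {b, c}
Tree: B1–B2, B1–B3, B3–B4, B1–B5
Each bag holds 2 vertices, so the decomposition has width 1, which upper-bounds the treewidth. G has an edge, so its treewidth is at least 1. Therefore the treewidth is 1.

1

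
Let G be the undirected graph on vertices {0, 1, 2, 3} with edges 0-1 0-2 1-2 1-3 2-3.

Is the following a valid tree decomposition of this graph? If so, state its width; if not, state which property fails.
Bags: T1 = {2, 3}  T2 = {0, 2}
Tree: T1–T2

No — vertex 1 appears in no bag.

A tree decomposition must satisfy three properties: every vertex lies in some bag; for every edge, both endpoints lie together in some bag; and for every vertex, the bags containing it form a connected subtree. Here vertex 1 appears in no bag, so the decomposition is invalid.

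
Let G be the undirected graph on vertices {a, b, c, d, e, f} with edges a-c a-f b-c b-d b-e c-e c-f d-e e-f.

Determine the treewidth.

A width-2 tree decomposition is:
Bags: B1 = {c, e, f}  B2 = {b, c, e}  B3 = {a, c, f}  B4 = {b, d, e}
Tree: B1–B2, B1–B3, B2–B4
Every bag has size at most 3, so the width is 3 − 1 = 2 and tw(G) ≤ 2. For the lower bound, the 3 vertices {b, d, e} are pairwise adjacent, and any tree decomposition puts a clique entirely inside one bag — forcing width ≥ 2. Therefore the treewidth is 2.

2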